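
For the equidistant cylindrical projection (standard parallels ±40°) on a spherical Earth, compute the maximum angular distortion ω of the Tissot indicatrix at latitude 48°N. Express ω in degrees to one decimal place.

7.7°

The equidistant cylindrical projection with φ₀ = 40° has h = 1 (meridians true) and k = cos φ₀ / cos φ along parallels.
At 48°: h = 1.000, k = 1.145; principal scales a = 1.145, b = 1.000.
sin(ω/2) = (a − b)/(a + b) = 0.1448/2.145 = 0.06753, so ω = 2 arcsin(0.06753) ≈ 7.7°.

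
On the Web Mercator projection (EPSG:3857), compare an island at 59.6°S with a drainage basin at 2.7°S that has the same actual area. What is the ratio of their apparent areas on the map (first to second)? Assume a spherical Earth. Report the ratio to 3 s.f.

3.90

Mercator areal scale is sec²φ.
At 59.6°: sec²(59.6°) = 1/0.5060² = 3.905.
At 2.7°: sec²(2.7°) = 1/0.9989² = 1.002.
Ratio = 3.905/1.002 = cos²(2.7°)/cos²(59.6°) ≈ 3.90.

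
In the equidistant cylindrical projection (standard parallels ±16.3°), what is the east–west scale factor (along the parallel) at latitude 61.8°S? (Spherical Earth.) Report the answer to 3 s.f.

With standard parallel φ₀ = 16.3°, the equirectangular projection gives x = Rλ cos φ₀, y = Rφ, so h = 1 and k = cos 16.3° / cos φ.
k = cos 16.3° / cos 61.8° = 0.9598/0.4726 = 2.031.

2.03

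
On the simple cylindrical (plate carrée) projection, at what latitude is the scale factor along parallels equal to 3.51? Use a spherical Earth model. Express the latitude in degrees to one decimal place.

Plate carrée: h = 1, k = sec φ along parallels.
sec φ = 3.51  ⇒  cos φ = 0.2849  ⇒  φ ≈ 73.4°.

73.4°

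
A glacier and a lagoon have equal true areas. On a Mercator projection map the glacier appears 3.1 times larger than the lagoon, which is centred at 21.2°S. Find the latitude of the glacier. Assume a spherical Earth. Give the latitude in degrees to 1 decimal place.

58.0°

Mercator areal scale is sec²φ, so apparent-area ratio = sec²φ₁ / sec²φ₂ = cos²φ₂ / cos²φ₁.
cos²φ₂ / cos²φ₁ = 3.1  ⇒  cos φ₁ = cos 21.2° / √3.1 = 0.9323/1.761 = 0.5295.
φ₁ = arccos(0.5295) ≈ 58.0°.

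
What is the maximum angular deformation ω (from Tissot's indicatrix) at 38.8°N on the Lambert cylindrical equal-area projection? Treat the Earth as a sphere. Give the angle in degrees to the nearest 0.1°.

28.3°

The Lambert cylindrical equal-area projection is the cylindrical equal-area projection with its standard parallel at the equator (φ₀ = 0). Cylindrical equal-area (φ₀ = 0°): h = cos φ / cos 0° along meridians, k = cos 0° / cos φ along parallels; h·k = 1.
At 38.8°: h = 0.7793, k = 1.283; principal scales a = 1.283, b = 0.7793.
sin(ω/2) = (a − b)/(a + b) = 0.5038/2.062 = 0.2443, so ω = 2 arcsin(0.2443) ≈ 28.3°.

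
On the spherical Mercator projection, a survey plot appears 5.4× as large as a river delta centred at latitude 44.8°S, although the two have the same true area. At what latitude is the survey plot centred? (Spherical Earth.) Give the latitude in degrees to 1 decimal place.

Mercator areal scale is sec²φ, so apparent-area ratio = sec²φ₁ / sec²φ₂ = cos²φ₂ / cos²φ₁.
cos²φ₂ / cos²φ₁ = 5.4  ⇒  cos φ₁ = cos 44.8° / √5.4 = 0.7096/2.324 = 0.3054.
φ₁ = arccos(0.3054) ≈ 72.2°.

72.2°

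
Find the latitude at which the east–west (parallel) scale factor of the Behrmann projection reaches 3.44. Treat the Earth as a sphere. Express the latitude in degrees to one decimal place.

The Behrmann projection is cylindrical equal-area with φ₀ = 30°. A cylindrical equal-area projection with standard parallel φ₀ has meridian scale h = cos φ / cos φ₀ and parallel scale k = cos φ₀ / cos φ (so areas are preserved, h·k = 1).
k = cos φ₀ / cos φ = 3.44  ⇒  cos φ = cos 30° / 3.44 = 0.2518.
φ = arccos(0.2518) ≈ 75.4°.

75.4°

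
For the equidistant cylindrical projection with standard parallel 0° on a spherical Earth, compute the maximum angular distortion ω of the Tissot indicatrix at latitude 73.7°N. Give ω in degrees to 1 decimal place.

68.3°

For the equirectangular projection with φ₀ = 0 (plate carrée), h = 1 along meridians and k = sec φ along parallels.
At 73.7°: h = 1.000, k = 3.563; principal scales a = 3.563, b = 1.000.
sin(ω/2) = (a − b)/(a + b) = 2.563/4.563 = 0.5617, so ω = 2 arcsin(0.5617) ≈ 68.3°.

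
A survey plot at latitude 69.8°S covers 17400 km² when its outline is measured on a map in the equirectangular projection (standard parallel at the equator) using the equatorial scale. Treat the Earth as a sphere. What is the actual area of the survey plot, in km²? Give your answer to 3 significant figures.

Plate carrée maps x = Rλ, y = Rφ. The meridian scale is h = 1 and the parallel scale is k = 1/cos φ = sec φ.
Areal scale = h·k = 1 × sec φ; at 69.8°, h = 1.000, k = 2.896, so h·k = 2.896.
True area = apparent / (areal scale) = 17400 / 2.896 ≈ 6010 km².

6010 km²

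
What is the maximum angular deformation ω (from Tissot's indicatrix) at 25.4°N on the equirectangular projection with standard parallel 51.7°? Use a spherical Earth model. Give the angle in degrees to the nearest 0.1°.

21.5°

The equidistant cylindrical projection with φ₀ = 51.7° has h = 1 (meridians true) and k = cos φ₀ / cos φ along parallels.
At 25.4°: h = 1.000, k = 0.6861; principal scales a = 1.000, b = 0.6861.
sin(ω/2) = (a − b)/(a + b) = 0.3139/1.686 = 0.1862, so ω = 2 arcsin(0.1862) ≈ 21.5°.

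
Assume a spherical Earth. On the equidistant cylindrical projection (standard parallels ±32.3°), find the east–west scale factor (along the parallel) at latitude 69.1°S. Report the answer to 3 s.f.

The equidistant cylindrical projection with φ₀ = 32.3° has h = 1 (meridians true) and k = cos φ₀ / cos φ along parallels.
k = cos 32.3° / cos 69.1° = 0.8453/0.3567 = 2.369.

2.37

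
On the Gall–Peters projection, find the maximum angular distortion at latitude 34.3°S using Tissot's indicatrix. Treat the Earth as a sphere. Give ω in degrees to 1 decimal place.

17.8°

The Gall–Peters projection is cylindrical equal-area with φ₀ = 45°. For cylindrical equal-area with standard parallel φ₀, h = cos φ / cos φ₀ and k = cos φ₀ / cos φ, so h·k = 1.
At 34.3°: h = 1.168, k = 0.8560; principal scales a = 1.168, b = 0.8560.
sin(ω/2) = (a − b)/(a + b) = 0.3123/2.024 = 0.1543, so ω = 2 arcsin(0.1543) ≈ 17.8°.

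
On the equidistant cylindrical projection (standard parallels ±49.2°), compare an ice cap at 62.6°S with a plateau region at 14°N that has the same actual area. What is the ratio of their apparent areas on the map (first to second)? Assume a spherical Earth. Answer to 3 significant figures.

2.11

In the equirectangular projection with standard parallel φ₀ = 49.2° (x = Rλ cos φ₀, y = Rφ), meridians are true-scale (h = 1) and the parallel scale is k = cos φ₀ / cos φ.
Areal scale at 62.6°: h·k = 1.000 × 1.420 = 1.420.
Areal scale at 14°: h·k = 1.000 × 0.6734 = 0.6734.
Ratio = 1.420/0.6734 ≈ 2.11.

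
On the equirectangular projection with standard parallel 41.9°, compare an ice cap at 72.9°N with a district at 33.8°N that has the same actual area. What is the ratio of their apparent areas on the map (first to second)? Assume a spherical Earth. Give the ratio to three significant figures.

The equidistant cylindrical projection with φ₀ = 41.9° has h = 1 (meridians true) and k = cos φ₀ / cos φ along parallels.
Areal scale at 72.9°: h·k = 1.000 × 2.531 = 2.531.
Areal scale at 33.8°: h·k = 1.000 × 0.8957 = 0.8957.
Ratio = 2.531/0.8957 ≈ 2.83.

2.83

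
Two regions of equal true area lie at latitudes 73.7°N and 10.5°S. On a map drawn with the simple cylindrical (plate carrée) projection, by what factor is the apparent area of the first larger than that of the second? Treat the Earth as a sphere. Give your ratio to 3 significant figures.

For the equirectangular projection with φ₀ = 0 (plate carrée), h = 1 along meridians and k = sec φ along parallels.
Areal scale at 73.7°: h·k = 1.000 × 3.563 = 3.563.
Areal scale at 10.5°: h·k = 1.000 × 1.017 = 1.017.
Ratio = 3.563/1.017 ≈ 3.50.

3.50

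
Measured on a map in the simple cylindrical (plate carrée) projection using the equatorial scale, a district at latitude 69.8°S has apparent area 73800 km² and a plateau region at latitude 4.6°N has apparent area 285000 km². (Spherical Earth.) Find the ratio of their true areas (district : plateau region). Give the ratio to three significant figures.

Plate carrée has h = 1 and k = sec φ, giving areal scale sec φ; true area = (apparent area) · cos φ.
True area of district: 73800 × cos(69.8°) = 73800 × 0.3453 = 25480 km².
True area of plateau region: 285000 × cos(4.6°) = 285000 × 0.9968 = 284100 km².
Ratio = 25480 / 284100 ≈ 0.0897.

0.0897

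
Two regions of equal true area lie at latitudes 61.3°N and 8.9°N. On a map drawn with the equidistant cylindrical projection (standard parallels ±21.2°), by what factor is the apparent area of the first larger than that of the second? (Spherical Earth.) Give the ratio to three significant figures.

With standard parallel φ₀ = 21.2°, the equirectangular projection gives x = Rλ cos φ₀, y = Rφ, so h = 1 and k = cos 21.2° / cos φ.
Areal scale at 61.3°: h·k = 1.000 × 1.941 = 1.941.
Areal scale at 8.9°: h·k = 1.000 × 0.9437 = 0.9437.
Ratio = 1.941/0.9437 ≈ 2.06.

2.06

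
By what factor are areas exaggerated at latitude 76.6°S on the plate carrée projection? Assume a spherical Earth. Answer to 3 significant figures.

In the plate carrée (x = Rλ, y = Rφ), meridians are true-scale (h = 1) and parallels are stretched by k = sec φ.
Areal scale = h·k = 1 × sec φ; at 76.6°, h = 1.000, k = 4.315, so h·k = 4.315.

4.32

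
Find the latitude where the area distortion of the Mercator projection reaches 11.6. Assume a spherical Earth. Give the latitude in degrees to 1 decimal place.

72.9°

Mercator areal scale is sec²φ.
sec²φ = 11.6  ⇒  cos²φ = 0.08621  ⇒  cos φ = 0.2936.
φ = arccos(0.2936) ≈ 72.9°.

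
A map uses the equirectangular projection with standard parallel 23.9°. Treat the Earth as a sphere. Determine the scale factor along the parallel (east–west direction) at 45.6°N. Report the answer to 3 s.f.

The equidistant cylindrical projection with φ₀ = 23.9° has h = 1 (meridians true) and k = cos φ₀ / cos φ along parallels.
k = cos 23.9° / cos 45.6° = 0.9143/0.6997 = 1.307.

1.31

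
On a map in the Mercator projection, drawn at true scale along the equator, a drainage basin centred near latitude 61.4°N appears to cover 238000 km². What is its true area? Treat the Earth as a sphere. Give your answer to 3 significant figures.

54500 km²

The Mercator projection is conformal; its linear scale factor is the same in every direction and equals sec φ = 1/cos φ.
Areal scale = k² = sec²φ = 1/cos²(61.4°) = 1/0.4787² = 4.364.
True area = apparent / (areal scale) = 238000 / 4.364 ≈ 54500 km².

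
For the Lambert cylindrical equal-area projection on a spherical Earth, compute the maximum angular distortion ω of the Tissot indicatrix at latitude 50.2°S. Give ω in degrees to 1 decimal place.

49.5°

The Lambert cylindrical equal-area projection is the cylindrical equal-area projection with its standard parallel at the equator (φ₀ = 0). A cylindrical equal-area projection with standard parallel φ₀ has meridian scale h = cos φ / cos φ₀ and parallel scale k = cos φ₀ / cos φ (so areas are preserved, h·k = 1).
At 50.2°: h = 0.6401, k = 1.562; principal scales a = 1.562, b = 0.6401.
sin(ω/2) = (a − b)/(a + b) = 0.9221/2.202 = 0.4187, so ω = 2 arcsin(0.4187) ≈ 49.5°.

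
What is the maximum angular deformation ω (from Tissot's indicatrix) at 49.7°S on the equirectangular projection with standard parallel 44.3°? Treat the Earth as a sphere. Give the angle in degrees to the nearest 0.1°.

5.8°

The equidistant cylindrical projection with φ₀ = 44.3° has h = 1 (meridians true) and k = cos φ₀ / cos φ along parallels.
At 49.7°: h = 1.000, k = 1.107; principal scales a = 1.107, b = 1.000.
sin(ω/2) = (a − b)/(a + b) = 0.1065/2.107 = 0.05057, so ω = 2 arcsin(0.05057) ≈ 5.8°.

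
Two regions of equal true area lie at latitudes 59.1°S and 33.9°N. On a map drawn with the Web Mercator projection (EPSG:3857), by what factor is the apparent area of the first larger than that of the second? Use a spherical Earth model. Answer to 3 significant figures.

Mercator areal scale is sec²φ.
At 59.1°: sec²(59.1°) = 1/0.5135² = 3.792.
At 33.9°: sec²(33.9°) = 1/0.8300² = 1.452.
Ratio = 3.792/1.452 = cos²(33.9°)/cos²(59.1°) ≈ 2.61.

2.61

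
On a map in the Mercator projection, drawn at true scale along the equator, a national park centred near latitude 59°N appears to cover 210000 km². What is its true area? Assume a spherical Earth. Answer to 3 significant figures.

For Mercator, h = k = sec φ (a conformal cylindrical projection has a single point scale, 1/cos φ).
Areal scale = k² = sec²φ = 1/cos²(59°) = 1/0.5150² = 3.770.
True area = apparent / (areal scale) = 210000 / 3.770 ≈ 55700 km².

55700 km²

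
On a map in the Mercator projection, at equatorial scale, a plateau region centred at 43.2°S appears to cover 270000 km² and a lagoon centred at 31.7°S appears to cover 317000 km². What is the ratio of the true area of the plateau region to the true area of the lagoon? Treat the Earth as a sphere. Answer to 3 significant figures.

0.625

Since Mercator area scale is 1/cos²φ, the true area equals the apparent area multiplied by cos²φ.
True area of plateau region: 270000 × cos²(43.2°) = 270000 × 0.5314 = 143500 km².
True area of lagoon: 317000 × cos²(31.7°) = 317000 × 0.7239 = 229500 km².
Ratio = 143500 / 229500 ≈ 0.625.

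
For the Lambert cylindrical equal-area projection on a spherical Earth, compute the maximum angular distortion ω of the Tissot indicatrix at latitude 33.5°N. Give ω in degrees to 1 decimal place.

20.7°

The Lambert cylindrical equal-area projection is the cylindrical equal-area projection with its standard parallel at the equator (φ₀ = 0). A cylindrical equal-area projection with standard parallel φ₀ has meridian scale h = cos φ / cos φ₀ and parallel scale k = cos φ₀ / cos φ (so areas are preserved, h·k = 1).
At 33.5°: h = 0.8339, k = 1.199; principal scales a = 1.199, b = 0.8339.
sin(ω/2) = (a − b)/(a + b) = 0.3653/2.033 = 0.1797, so ω = 2 arcsin(0.1797) ≈ 20.7°.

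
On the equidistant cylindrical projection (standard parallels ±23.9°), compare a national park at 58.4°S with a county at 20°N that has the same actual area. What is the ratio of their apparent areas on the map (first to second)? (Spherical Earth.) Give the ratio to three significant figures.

With standard parallel φ₀ = 23.9°, the equirectangular projection gives x = Rλ cos φ₀, y = Rφ, so h = 1 and k = cos 23.9° / cos φ.
Areal scale at 58.4°: h·k = 1.000 × 1.745 = 1.745.
Areal scale at 20°: h·k = 1.000 × 0.9729 = 0.9729.
Ratio = 1.745/0.9729 ≈ 1.79.

1.79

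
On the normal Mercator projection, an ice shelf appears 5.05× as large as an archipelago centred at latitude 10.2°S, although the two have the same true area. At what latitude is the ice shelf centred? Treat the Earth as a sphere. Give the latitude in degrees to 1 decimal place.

64.0°

On Mercator, (apparent₁)/(apparent₂) = sec²φ₁ / sec²φ₂ when true areas are equal.
cos²φ₂ / cos²φ₁ = 5.05  ⇒  cos φ₁ = cos 10.2° / √5.05 = 0.9842/2.247 = 0.4380.
φ₁ = arccos(0.4380) ≈ 64.0°.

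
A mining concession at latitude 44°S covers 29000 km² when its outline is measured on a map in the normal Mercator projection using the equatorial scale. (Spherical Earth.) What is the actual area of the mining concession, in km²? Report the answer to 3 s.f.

The Mercator projection is conformal; its linear scale factor is the same in every direction and equals sec φ = 1/cos φ.
Areal scale = k² = sec²φ = 1/cos²(44°) = 1/0.7193² = 1.933.
True area = apparent / (areal scale) = 29000 / 1.933 ≈ 15000 km².

15000 km²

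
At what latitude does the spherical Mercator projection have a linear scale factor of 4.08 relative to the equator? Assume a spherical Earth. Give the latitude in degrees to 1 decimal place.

Mercator scale is k = sec φ = 1/cos φ.
1/cos φ = 4.08  ⇒  cos φ = 0.2451  ⇒  φ = arccos(0.2451) ≈ 75.8°.

75.8°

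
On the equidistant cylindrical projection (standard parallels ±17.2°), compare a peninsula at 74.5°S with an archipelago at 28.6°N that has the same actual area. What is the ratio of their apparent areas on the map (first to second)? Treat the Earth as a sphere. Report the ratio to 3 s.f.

The equidistant cylindrical projection with φ₀ = 17.2° has h = 1 (meridians true) and k = cos φ₀ / cos φ along parallels.
Areal scale at 74.5°: h·k = 1.000 × 3.575 = 3.575.
Areal scale at 28.6°: h·k = 1.000 × 1.088 = 1.088.
Ratio = 3.575/1.088 ≈ 3.29.

3.29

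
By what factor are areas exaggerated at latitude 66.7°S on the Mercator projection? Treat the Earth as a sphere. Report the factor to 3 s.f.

The Mercator projection is conformal; its linear scale factor is the same in every direction and equals sec φ = 1/cos φ.
Areal scale = k² = sec²φ = 1/cos²(66.7°) = 1/0.3955² = 6.392.

6.39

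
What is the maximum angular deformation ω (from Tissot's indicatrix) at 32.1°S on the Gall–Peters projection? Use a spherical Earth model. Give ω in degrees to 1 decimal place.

20.6°

The Gall–Peters projection is cylindrical equal-area with φ₀ = 45°. Cylindrical equal-area (φ₀ = 45°): h = cos φ / cos 45° along meridians, k = cos 45° / cos φ along parallels; h·k = 1.
At 32.1°: h = 1.198, k = 0.8347; principal scales a = 1.198, b = 0.8347.
sin(ω/2) = (a − b)/(a + b) = 0.3633/2.033 = 0.1787, so ω = 2 arcsin(0.1787) ≈ 20.6°.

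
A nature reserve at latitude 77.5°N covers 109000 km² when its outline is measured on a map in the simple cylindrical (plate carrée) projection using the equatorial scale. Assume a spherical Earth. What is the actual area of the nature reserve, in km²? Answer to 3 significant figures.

23600 km²

In the plate carrée (x = Rλ, y = Rφ), meridians are true-scale (h = 1) and parallels are stretched by k = sec φ.
Areal scale = h·k = 1 × sec φ; at 77.5°, h = 1.000, k = 4.620, so h·k = 4.620.
True area = apparent / (areal scale) = 109000 / 4.620 ≈ 23600 km².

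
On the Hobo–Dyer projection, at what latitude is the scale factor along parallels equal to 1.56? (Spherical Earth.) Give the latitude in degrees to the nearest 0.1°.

59.4°

The Hobo–Dyer projection is cylindrical equal-area with φ₀ = 37.5°. For cylindrical equal-area with standard parallel φ₀, h = cos φ / cos φ₀ and k = cos φ₀ / cos φ, so h·k = 1.
k = cos φ₀ / cos φ = 1.56  ⇒  cos φ = cos 37.5° / 1.56 = 0.5086.
φ = arccos(0.5086) ≈ 59.4°.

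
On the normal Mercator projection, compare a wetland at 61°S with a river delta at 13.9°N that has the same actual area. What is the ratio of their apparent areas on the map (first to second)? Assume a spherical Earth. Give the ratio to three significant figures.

On Mercator, area is exaggerated by sec²φ = 1/cos²φ.
At 61°: sec²(61°) = 1/0.4848² = 4.255.
At 13.9°: sec²(13.9°) = 1/0.9707² = 1.061.
Ratio = 4.255/1.061 = cos²(13.9°)/cos²(61°) ≈ 4.01.

4.01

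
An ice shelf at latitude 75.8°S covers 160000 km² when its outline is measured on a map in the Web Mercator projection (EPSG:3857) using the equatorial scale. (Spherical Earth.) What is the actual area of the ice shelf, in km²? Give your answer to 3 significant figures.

9630 km²

The Mercator projection is conformal; its linear scale factor is the same in every direction and equals sec φ = 1/cos φ.
Areal scale = k² = sec²φ = 1/cos²(75.8°) = 1/0.2453² = 16.62.
True area = apparent / (areal scale) = 160000 / 16.62 ≈ 9630 km².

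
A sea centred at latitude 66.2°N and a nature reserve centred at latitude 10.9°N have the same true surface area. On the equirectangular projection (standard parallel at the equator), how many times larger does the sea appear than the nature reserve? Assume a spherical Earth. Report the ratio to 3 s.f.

Plate carrée maps x = Rλ, y = Rφ. The meridian scale is h = 1 and the parallel scale is k = 1/cos φ = sec φ.
Areal scale at 66.2°: h·k = 1.000 × 2.478 = 2.478.
Areal scale at 10.9°: h·k = 1.000 × 1.018 = 1.018.
Ratio = 2.478/1.018 ≈ 2.43.

2.43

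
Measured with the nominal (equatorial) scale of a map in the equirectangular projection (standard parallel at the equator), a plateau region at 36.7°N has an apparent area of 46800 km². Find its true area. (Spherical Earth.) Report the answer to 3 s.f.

37500 km²

For the equirectangular projection with φ₀ = 0 (plate carrée), h = 1 along meridians and k = sec φ along parallels.
Areal scale = h·k = 1 × sec φ; at 36.7°, h = 1.000, k = 1.247, so h·k = 1.247.
True area = apparent / (areal scale) = 46800 / 1.247 ≈ 37500 km².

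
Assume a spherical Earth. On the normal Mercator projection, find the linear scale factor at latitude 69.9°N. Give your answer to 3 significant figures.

2.91

The Mercator projection is conformal; its linear scale factor is the same in every direction and equals sec φ = 1/cos φ.
k = 1/cos 69.9° = 1/0.3437 = 2.910.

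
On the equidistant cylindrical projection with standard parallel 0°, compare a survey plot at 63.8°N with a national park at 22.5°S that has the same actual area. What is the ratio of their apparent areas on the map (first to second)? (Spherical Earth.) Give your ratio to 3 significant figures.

2.09

In the plate carrée (x = Rλ, y = Rφ), meridians are true-scale (h = 1) and parallels are stretched by k = sec φ.
Areal scale at 63.8°: h·k = 1.000 × 2.265 = 2.265.
Areal scale at 22.5°: h·k = 1.000 × 1.082 = 1.082.
Ratio = 2.265/1.082 ≈ 2.09.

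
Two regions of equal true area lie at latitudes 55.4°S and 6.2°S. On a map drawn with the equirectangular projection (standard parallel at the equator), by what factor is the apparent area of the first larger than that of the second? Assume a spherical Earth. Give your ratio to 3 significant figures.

1.75

Plate carrée maps x = Rλ, y = Rφ. The meridian scale is h = 1 and the parallel scale is k = 1/cos φ = sec φ.
Areal scale at 55.4°: h·k = 1.000 × 1.761 = 1.761.
Areal scale at 6.2°: h·k = 1.000 × 1.006 = 1.006.
Ratio = 1.761/1.006 ≈ 1.75.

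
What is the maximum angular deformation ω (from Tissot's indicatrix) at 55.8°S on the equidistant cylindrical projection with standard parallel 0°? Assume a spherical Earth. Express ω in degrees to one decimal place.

32.6°

For the equirectangular projection with φ₀ = 0 (plate carrée), h = 1 along meridians and k = sec φ along parallels.
At 55.8°: h = 1.000, k = 1.779; principal scales a = 1.779, b = 1.000.
sin(ω/2) = (a − b)/(a + b) = 0.7791/2.779 = 0.2803, so ω = 2 arcsin(0.2803) ≈ 32.6°.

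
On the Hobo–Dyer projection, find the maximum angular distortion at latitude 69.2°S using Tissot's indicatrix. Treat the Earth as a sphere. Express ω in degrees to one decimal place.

Hobo–Dyer is a cylindrical equal-area projection with standard parallels at ±37.5°. Cylindrical equal-area (φ₀ = 37.5°): h = cos φ / cos 37.5° along meridians, k = cos 37.5° / cos φ along parallels; h·k = 1.
At 69.2°: h = 0.4476, k = 2.234; principal scales a = 2.234, b = 0.4476.
sin(ω/2) = (a − b)/(a + b) = 1.787/2.682 = 0.6662, so ω = 2 arcsin(0.6662) ≈ 83.5°.

83.5°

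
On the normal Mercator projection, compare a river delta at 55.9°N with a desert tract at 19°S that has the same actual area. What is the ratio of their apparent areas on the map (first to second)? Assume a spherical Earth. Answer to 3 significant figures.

2.84

On Mercator, area is exaggerated by sec²φ = 1/cos²φ.
At 55.9°: sec²(55.9°) = 1/0.5606² = 3.182.
At 19°: sec²(19°) = 1/0.9455² = 1.119.
Ratio = 3.182/1.119 = cos²(19°)/cos²(55.9°) ≈ 2.84.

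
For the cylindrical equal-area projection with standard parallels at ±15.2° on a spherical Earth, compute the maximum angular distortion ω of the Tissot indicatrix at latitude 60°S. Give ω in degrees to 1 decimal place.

70.4°

Cylindrical equal-area (φ₀ = 15.2°): h = cos φ / cos 15.2° along meridians, k = cos 15.2° / cos φ along parallels; h·k = 1.
At 60°: h = 0.5181, k = 1.930; principal scales a = 1.930, b = 0.5181.
sin(ω/2) = (a − b)/(a + b) = 1.412/2.448 = 0.5767, so ω = 2 arcsin(0.5767) ≈ 70.4°.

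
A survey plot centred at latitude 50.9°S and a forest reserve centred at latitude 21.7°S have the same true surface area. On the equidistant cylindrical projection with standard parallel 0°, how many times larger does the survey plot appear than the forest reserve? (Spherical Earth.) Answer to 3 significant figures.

1.47

For the equirectangular projection with φ₀ = 0 (plate carrée), h = 1 along meridians and k = sec φ along parallels.
Areal scale at 50.9°: h·k = 1.000 × 1.586 = 1.586.
Areal scale at 21.7°: h·k = 1.000 × 1.076 = 1.076.
Ratio = 1.586/1.076 ≈ 1.47.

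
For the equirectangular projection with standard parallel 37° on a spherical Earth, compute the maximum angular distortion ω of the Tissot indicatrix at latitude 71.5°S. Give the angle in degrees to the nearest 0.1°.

51.1°

With standard parallel φ₀ = 37°, the equirectangular projection gives x = Rλ cos φ₀, y = Rφ, so h = 1 and k = cos 37° / cos φ.
At 71.5°: h = 1.000, k = 2.517; principal scales a = 2.517, b = 1.000.
sin(ω/2) = (a − b)/(a + b) = 1.517/3.517 = 0.4313, so ω = 2 arcsin(0.4313) ≈ 51.1°.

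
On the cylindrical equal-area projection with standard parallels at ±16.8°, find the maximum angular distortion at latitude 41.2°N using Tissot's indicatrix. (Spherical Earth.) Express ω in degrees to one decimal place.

27.3°

A cylindrical equal-area projection with standard parallel φ₀ has meridian scale h = cos φ / cos φ₀ and parallel scale k = cos φ₀ / cos φ (so areas are preserved, h·k = 1).
At 41.2°: h = 0.7860, k = 1.272; principal scales a = 1.272, b = 0.7860.
sin(ω/2) = (a − b)/(a + b) = 0.4864/2.058 = 0.2363, so ω = 2 arcsin(0.2363) ≈ 27.3°.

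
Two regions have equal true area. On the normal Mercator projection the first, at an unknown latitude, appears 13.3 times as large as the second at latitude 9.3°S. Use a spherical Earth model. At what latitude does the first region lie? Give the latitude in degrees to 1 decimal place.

Mercator areal scale is sec²φ, so apparent-area ratio = sec²φ₁ / sec²φ₂ = cos²φ₂ / cos²φ₁.
cos²φ₂ / cos²φ₁ = 13.3  ⇒  cos φ₁ = cos 9.3° / √13.3 = 0.9869/3.647 = 0.2706.
φ₁ = arccos(0.2706) ≈ 74.3°.

74.3°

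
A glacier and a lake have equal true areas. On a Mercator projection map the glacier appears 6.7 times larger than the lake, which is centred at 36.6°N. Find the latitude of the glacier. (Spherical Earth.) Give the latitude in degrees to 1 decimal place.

71.9°

Mercator areal scale is sec²φ, so apparent-area ratio = sec²φ₁ / sec²φ₂ = cos²φ₂ / cos²φ₁.
cos²φ₂ / cos²φ₁ = 6.7  ⇒  cos φ₁ = cos 36.6° / √6.7 = 0.8028/2.588 = 0.3102.
φ₁ = arccos(0.3102) ≈ 71.9°.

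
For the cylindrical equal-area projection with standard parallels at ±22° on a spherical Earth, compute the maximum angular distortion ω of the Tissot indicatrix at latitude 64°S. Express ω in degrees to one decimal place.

78.8°

Cylindrical equal-area (φ₀ = 22°): h = cos φ / cos 22° along meridians, k = cos 22° / cos φ along parallels; h·k = 1.
At 64°: h = 0.4728, k = 2.115; principal scales a = 2.115, b = 0.4728.
sin(ω/2) = (a − b)/(a + b) = 1.642/2.588 = 0.6346, so ω = 2 arcsin(0.6346) ≈ 78.8°.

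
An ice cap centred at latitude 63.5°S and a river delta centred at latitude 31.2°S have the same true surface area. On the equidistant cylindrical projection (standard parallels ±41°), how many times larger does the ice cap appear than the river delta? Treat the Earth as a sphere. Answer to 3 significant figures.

The equidistant cylindrical projection with φ₀ = 41° has h = 1 (meridians true) and k = cos φ₀ / cos φ along parallels.
Areal scale at 63.5°: h·k = 1.000 × 1.691 = 1.691.
Areal scale at 31.2°: h·k = 1.000 × 0.8823 = 0.8823.
Ratio = 1.691/0.8823 ≈ 1.92.

1.92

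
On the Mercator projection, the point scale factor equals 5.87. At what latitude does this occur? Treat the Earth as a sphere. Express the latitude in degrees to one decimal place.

Mercator scale is k = sec φ = 1/cos φ.
1/cos φ = 5.87  ⇒  cos φ = 0.1704  ⇒  φ = arccos(0.1704) ≈ 80.2°.

80.2°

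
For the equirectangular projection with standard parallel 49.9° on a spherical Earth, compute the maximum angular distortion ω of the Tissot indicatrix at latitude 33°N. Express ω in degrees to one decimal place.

The equidistant cylindrical projection with φ₀ = 49.9° has h = 1 (meridians true) and k = cos φ₀ / cos φ along parallels.
At 33°: h = 1.000, k = 0.7680; principal scales a = 1.000, b = 0.7680.
sin(ω/2) = (a − b)/(a + b) = 0.2320/1.768 = 0.1312, so ω = 2 arcsin(0.1312) ≈ 15.1°.

15.1°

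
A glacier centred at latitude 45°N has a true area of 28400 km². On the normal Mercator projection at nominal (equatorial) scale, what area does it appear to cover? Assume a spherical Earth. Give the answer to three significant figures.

56800 km²

Mercator is conformal, so the point scale is isotropic: h = k = sec φ = 1/cos φ.
Areal scale = k² = sec²φ = 1/cos²(45°) = 1/0.7071² = 2.000.
Apparent area = 28400 × 2.000 ≈ 56800 km².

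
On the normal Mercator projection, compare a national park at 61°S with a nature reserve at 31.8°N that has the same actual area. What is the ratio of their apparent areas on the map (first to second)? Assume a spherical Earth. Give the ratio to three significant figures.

On Mercator, area is exaggerated by sec²φ = 1/cos²φ.
At 61°: sec²(61°) = 1/0.4848² = 4.255.
At 31.8°: sec²(31.8°) = 1/0.8499² = 1.384.
Ratio = 4.255/1.384 = cos²(31.8°)/cos²(61°) ≈ 3.07.

3.07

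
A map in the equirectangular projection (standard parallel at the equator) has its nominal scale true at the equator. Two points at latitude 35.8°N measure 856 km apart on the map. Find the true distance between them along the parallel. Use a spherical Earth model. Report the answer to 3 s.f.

Plate carrée maps x = Rλ, y = Rφ. The meridian scale is h = 1 and the parallel scale is k = 1/cos φ = sec φ.
Along the parallel at 35.8°, map distances are exaggerated by k = sec 35.8° = 1.233.
True distance = 856 / 1.233 = 856 × cos 35.8° ≈ 694 km.

694 km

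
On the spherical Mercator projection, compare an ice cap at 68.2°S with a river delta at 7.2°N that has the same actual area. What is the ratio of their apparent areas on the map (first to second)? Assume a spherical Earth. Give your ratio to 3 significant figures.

Mercator is conformal with k = sec φ, so areal scale = k² = sec²φ.
At 68.2°: sec²(68.2°) = 1/0.3714² = 7.251.
At 7.2°: sec²(7.2°) = 1/0.9921² = 1.016.
Ratio = 7.251/1.016 = cos²(7.2°)/cos²(68.2°) ≈ 7.14.

7.14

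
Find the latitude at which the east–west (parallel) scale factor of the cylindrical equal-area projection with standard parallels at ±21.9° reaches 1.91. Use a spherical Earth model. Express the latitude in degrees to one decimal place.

A cylindrical equal-area projection with standard parallel φ₀ has meridian scale h = cos φ / cos φ₀ and parallel scale k = cos φ₀ / cos φ (so areas are preserved, h·k = 1).
k = cos φ₀ / cos φ = 1.91  ⇒  cos φ = cos 21.9° / 1.91 = 0.4858.
φ = arccos(0.4858) ≈ 60.9°.

60.9°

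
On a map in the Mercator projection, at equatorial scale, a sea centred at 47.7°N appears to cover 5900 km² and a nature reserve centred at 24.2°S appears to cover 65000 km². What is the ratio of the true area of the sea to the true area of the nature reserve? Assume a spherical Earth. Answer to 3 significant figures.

Mercator's areal exaggeration is sec²φ; hence true area = (apparent area) · cos²φ.
True area of sea: 5900 × cos²(47.7°) = 5900 × 0.4529 = 2672 km².
True area of nature reserve: 65000 × cos²(24.2°) = 65000 × 0.8320 = 54080 km².
Ratio = 2672 / 54080 ≈ 0.0494.

0.0494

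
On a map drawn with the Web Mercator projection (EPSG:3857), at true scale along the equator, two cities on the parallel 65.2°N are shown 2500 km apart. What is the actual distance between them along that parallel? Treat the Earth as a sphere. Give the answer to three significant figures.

Mercator is conformal, so the point scale is isotropic: h = k = sec φ = 1/cos φ.
Along the parallel at 65.2°, map distances are exaggerated by k = sec 65.2° = 2.384.
True distance = 2500 / 2.384 = 2500 × cos 65.2° ≈ 1050 km.

1050 km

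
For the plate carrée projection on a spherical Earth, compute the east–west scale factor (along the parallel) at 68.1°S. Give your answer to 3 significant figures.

2.68

In the plate carrée (x = Rλ, y = Rφ), meridians are true-scale (h = 1) and parallels are stretched by k = sec φ.
k = 1/cos 68.1° = 1/0.3730 = 2.681.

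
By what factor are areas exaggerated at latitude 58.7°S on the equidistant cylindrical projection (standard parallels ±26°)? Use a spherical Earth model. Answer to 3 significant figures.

The equidistant cylindrical projection with φ₀ = 26° has h = 1 (meridians true) and k = cos φ₀ / cos φ along parallels.
Areal scale = h·k = 1 × cos φ₀ / cos φ; at 58.7°, h = 1.000, k = 1.730, so h·k = 1.730.

1.73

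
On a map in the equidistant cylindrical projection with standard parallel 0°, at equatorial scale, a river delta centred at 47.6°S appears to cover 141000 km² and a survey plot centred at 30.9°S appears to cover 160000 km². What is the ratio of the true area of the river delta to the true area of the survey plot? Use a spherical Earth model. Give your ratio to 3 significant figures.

On the plate carrée, areal scale = h·k = 1 × sec φ, so true area = apparent × cos φ.
True area of river delta: 141000 × cos(47.6°) = 141000 × 0.6743 = 95080 km².
True area of survey plot: 160000 × cos(30.9°) = 160000 × 0.8581 = 137300 km².
Ratio = 95080 / 137300 ≈ 0.693.

0.693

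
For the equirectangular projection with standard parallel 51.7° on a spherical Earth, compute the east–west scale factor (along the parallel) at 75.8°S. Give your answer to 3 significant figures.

2.53

With standard parallel φ₀ = 51.7°, the equirectangular projection gives x = Rλ cos φ₀, y = Rφ, so h = 1 and k = cos 51.7° / cos φ.
k = cos 51.7° / cos 75.8° = 0.6198/0.2453 = 2.527.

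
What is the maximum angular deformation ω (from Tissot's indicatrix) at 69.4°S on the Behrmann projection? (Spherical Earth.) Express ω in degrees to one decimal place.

Behrmann is a cylindrical equal-area projection with standard parallels at ±30°. Cylindrical equal-area (φ₀ = 30°): h = cos φ / cos 30° along meridians, k = cos 30° / cos φ along parallels; h·k = 1.
At 69.4°: h = 0.4063, k = 2.461; principal scales a = 2.461, b = 0.4063.
sin(ω/2) = (a − b)/(a + b) = 2.055/2.868 = 0.7167, so ω = 2 arcsin(0.7167) ≈ 91.6°.

91.6°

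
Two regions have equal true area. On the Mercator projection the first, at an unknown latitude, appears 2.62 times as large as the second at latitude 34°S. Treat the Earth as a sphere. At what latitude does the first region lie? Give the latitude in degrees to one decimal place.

59.2°

On Mercator, (apparent₁)/(apparent₂) = sec²φ₁ / sec²φ₂ when true areas are equal.
cos²φ₂ / cos²φ₁ = 2.62  ⇒  cos φ₁ = cos 34° / √2.62 = 0.8290/1.619 = 0.5122.
φ₁ = arccos(0.5122) ≈ 59.2°.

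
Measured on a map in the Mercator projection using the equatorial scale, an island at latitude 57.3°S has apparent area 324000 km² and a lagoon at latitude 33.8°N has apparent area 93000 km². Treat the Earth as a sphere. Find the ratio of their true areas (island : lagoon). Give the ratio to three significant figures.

On Mercator the areal scale is sec²φ, so true area = apparent × cos²φ.
True area of island: 324000 × cos²(57.3°) = 324000 × 0.2919 = 94560 km².
True area of lagoon: 93000 × cos²(33.8°) = 93000 × 0.6905 = 64220 km².
Ratio = 94560 / 64220 ≈ 1.47.

1.47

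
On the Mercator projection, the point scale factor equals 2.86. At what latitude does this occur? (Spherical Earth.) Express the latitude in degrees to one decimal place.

69.5°

Mercator scale is k = sec φ = 1/cos φ.
1/cos φ = 2.86  ⇒  cos φ = 0.3497  ⇒  φ = arccos(0.3497) ≈ 69.5°.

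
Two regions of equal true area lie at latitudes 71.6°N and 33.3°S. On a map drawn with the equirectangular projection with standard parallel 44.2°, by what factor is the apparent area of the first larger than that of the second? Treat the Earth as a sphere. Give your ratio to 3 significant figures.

2.65

The equidistant cylindrical projection with φ₀ = 44.2° has h = 1 (meridians true) and k = cos φ₀ / cos φ along parallels.
Areal scale at 71.6°: h·k = 1.000 × 2.271 = 2.271.
Areal scale at 33.3°: h·k = 1.000 × 0.8577 = 0.8577.
Ratio = 2.271/0.8577 ≈ 2.65.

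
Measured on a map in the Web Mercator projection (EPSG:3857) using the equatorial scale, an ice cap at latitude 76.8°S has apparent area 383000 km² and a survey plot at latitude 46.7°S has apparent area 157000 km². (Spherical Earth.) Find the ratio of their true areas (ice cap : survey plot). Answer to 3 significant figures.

0.270

On Mercator the areal scale is sec²φ, so true area = apparent × cos²φ.
True area of ice cap: 383000 × cos²(76.8°) = 383000 × 0.05214 = 19970 km².
True area of survey plot: 157000 × cos²(46.7°) = 157000 × 0.4703 = 73840 km².
Ratio = 19970 / 73840 ≈ 0.270.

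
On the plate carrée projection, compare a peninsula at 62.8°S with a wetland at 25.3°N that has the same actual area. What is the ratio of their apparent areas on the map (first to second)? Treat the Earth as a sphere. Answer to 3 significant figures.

Plate carrée maps x = Rλ, y = Rφ. The meridian scale is h = 1 and the parallel scale is k = 1/cos φ = sec φ.
Areal scale at 62.8°: h·k = 1.000 × 2.188 = 2.188.
Areal scale at 25.3°: h·k = 1.000 × 1.106 = 1.106.
Ratio = 2.188/1.106 ≈ 1.98.

1.98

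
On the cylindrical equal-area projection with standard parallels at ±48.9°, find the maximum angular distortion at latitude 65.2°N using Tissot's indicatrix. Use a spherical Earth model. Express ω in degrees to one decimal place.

Cylindrical equal-area (φ₀ = 48.9°): h = cos φ / cos 48.9° along meridians, k = cos 48.9° / cos φ along parallels; h·k = 1.
At 65.2°: h = 0.6381, k = 1.567; principal scales a = 1.567, b = 0.6381.
sin(ω/2) = (a − b)/(a + b) = 0.9292/2.205 = 0.4213, so ω = 2 arcsin(0.4213) ≈ 49.8°.

49.8°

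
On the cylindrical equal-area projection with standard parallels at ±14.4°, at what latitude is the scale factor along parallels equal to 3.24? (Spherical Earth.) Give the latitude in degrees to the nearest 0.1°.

Cylindrical equal-area (φ₀ = 14.4°): h = cos φ / cos 14.4° along meridians, k = cos 14.4° / cos φ along parallels; h·k = 1.
k = cos φ₀ / cos φ = 3.24  ⇒  cos φ = cos 14.4° / 3.24 = 0.2989.
φ = arccos(0.2989) ≈ 72.6°.

72.6°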